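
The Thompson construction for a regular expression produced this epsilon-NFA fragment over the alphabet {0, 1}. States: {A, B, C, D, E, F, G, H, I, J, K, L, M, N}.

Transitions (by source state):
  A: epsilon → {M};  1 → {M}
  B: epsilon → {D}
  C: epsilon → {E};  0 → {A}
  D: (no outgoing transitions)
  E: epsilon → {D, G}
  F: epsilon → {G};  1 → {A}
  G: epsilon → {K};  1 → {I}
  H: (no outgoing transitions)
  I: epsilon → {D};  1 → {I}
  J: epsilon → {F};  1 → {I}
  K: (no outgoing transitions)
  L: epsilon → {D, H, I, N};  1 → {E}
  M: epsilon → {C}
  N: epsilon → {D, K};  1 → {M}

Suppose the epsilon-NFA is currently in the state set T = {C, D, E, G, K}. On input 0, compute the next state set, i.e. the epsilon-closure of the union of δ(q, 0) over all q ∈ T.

{A, C, D, E, G, K, M}

C on 0 → {A}.
No 0-transition from D, E, G, K.
Union after reading 0: {A}.
Now take the epsilon-closure:
From A via epsilon: add M.
From M via epsilon: add C.
From C via epsilon: add E.
From E via epsilon: add D, G.
From G via epsilon: add K.
No new states can be added; the closed set is {A, C, D, E, G, K, M}.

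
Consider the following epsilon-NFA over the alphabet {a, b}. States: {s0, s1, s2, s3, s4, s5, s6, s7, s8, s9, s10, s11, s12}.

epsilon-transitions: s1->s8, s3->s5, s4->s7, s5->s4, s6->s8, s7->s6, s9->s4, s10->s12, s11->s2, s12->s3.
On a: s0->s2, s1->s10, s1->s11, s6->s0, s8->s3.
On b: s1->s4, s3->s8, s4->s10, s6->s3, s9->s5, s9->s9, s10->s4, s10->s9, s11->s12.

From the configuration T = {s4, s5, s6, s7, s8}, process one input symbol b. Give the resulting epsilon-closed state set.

{s3, s4, s5, s6, s7, s8, s10, s12}

s4 on b → {s10}.
s6 on b → {s3}.
No b-transition from s5, s7, s8.
Union after reading b: {s3, s10}.
Now take the epsilon-closure:
From s3 via epsilon: add s5.
From s10 via epsilon: add s12.
From s5 via epsilon: add s4.
From s4 via epsilon: add s7.
From s7 via epsilon: add s6.
From s6 via epsilon: add s8.
No new states can be added; the closed set is {s3, s4, s5, s6, s7, s8, s10, s12}.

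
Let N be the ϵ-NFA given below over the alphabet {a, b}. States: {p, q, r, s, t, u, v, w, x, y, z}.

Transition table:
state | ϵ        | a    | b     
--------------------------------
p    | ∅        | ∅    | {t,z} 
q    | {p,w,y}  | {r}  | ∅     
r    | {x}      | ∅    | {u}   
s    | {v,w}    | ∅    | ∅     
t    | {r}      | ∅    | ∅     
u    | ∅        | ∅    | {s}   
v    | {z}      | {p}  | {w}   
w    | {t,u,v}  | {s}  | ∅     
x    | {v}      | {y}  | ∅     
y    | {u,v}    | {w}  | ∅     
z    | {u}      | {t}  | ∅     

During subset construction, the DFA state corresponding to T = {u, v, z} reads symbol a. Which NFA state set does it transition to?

v on a → {p}.
z on a → {t}.
No a-transition from u.
Union after reading a: {p, t}.
Now take the ϵ-closure:
From t via ϵ: add r.
From r via ϵ: add x.
From x via ϵ: add v.
From v via ϵ: add z.
From z via ϵ: add u.
No new states can be added; the closed set is {p, r, t, u, v, x, z}.

{p, r, t, u, v, x, z}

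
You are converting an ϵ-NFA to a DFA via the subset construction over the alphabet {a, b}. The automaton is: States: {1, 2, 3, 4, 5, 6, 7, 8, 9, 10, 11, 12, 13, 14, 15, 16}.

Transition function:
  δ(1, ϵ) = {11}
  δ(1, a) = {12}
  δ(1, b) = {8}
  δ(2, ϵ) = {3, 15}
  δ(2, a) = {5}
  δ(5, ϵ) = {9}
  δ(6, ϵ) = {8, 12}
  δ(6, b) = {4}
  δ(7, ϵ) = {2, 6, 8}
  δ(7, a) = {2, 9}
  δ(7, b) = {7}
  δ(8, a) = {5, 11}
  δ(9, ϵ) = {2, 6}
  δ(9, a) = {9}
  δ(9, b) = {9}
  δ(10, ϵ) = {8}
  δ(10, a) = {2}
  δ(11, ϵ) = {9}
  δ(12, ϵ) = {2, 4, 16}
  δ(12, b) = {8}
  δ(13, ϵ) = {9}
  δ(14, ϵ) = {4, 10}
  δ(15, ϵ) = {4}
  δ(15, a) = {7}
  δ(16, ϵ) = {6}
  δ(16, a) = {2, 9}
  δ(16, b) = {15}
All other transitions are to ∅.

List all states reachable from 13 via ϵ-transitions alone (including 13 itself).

{2, 3, 4, 6, 8, 9, 12, 13, 15, 16}

Start with {13}.
From 13 via ϵ: add 9.
From 9 via ϵ: add 2, 6.
From 2 via ϵ: add 3, 15.
From 6 via ϵ: add 8, 12.
From 12 via ϵ: add 4, 16.
No new states can be added; the closed set is {2, 3, 4, 6, 8, 9, 12, 13, 15, 16}.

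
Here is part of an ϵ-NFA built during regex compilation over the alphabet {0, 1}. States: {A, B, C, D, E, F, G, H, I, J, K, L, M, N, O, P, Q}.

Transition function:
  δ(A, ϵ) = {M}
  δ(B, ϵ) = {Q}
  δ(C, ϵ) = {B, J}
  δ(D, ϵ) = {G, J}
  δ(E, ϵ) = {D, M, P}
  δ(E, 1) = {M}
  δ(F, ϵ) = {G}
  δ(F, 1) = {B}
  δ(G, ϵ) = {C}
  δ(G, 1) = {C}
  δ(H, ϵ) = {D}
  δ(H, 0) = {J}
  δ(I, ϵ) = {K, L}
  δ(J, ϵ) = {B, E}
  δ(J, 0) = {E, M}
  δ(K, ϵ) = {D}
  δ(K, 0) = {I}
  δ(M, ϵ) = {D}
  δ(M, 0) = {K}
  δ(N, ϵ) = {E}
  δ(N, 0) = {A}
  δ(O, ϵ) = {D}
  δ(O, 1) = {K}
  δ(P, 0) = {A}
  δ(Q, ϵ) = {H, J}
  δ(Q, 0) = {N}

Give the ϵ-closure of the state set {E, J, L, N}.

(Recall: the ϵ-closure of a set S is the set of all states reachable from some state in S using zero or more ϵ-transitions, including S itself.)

{B, C, D, E, G, H, J, L, M, N, P, Q}

Start with {E, J, L, N}.
From E via ϵ: add D, M, P.
From J via ϵ: add B.
From B via ϵ: add Q.
From D via ϵ: add G.
From G via ϵ: add C.
From Q via ϵ: add H.
No new states can be added; the closed set is {B, C, D, E, G, H, J, L, M, N, P, Q}.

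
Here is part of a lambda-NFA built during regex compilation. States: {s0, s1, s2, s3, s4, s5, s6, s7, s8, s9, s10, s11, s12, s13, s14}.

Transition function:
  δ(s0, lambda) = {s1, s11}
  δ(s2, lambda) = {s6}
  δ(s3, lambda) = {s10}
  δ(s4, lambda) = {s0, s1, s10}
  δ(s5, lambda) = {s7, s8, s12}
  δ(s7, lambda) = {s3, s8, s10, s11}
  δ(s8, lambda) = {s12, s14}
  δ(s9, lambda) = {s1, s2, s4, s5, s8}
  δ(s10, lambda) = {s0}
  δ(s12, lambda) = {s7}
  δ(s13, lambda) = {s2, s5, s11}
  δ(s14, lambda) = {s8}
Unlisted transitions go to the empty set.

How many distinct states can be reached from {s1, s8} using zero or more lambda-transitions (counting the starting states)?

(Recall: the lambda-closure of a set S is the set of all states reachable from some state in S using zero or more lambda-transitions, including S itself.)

Start with {s1, s8}.
From s8 via lambda: add s12, s14.
From s12 via lambda: add s7.
From s7 via lambda: add s3, s10, s11.
From s10 via lambda: add s0.
lambda-closure = {s0, s1, s3, s7, s8, s10, s11, s12, s14}, which has 9 states.

9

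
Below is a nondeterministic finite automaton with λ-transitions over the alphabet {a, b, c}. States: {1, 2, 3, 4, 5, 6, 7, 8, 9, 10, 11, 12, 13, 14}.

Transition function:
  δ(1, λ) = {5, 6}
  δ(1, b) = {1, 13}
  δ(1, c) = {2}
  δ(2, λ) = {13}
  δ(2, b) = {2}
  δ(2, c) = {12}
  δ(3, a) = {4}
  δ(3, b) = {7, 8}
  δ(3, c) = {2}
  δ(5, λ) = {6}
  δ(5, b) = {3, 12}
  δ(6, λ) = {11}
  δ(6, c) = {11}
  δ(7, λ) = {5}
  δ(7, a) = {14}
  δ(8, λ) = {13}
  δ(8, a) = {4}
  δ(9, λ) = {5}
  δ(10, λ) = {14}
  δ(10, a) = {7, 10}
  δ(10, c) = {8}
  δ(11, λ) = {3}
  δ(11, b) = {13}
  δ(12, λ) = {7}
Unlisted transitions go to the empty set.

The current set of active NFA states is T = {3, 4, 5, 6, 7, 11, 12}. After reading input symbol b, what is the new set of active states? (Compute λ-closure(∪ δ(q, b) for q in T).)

{3, 5, 6, 7, 8, 11, 12, 13}

3 on b → {7, 8}.
5 on b → {3, 12}.
11 on b → {13}.
No b-transition from 4, 6, 7, 12.
Union after reading b: {3, 7, 8, 12, 13}.
Now take the λ-closure:
From 7 via λ: add 5.
From 5 via λ: add 6.
From 6 via λ: add 11.
No new states can be added; the closed set is {3, 5, 6, 7, 8, 11, 12, 13}.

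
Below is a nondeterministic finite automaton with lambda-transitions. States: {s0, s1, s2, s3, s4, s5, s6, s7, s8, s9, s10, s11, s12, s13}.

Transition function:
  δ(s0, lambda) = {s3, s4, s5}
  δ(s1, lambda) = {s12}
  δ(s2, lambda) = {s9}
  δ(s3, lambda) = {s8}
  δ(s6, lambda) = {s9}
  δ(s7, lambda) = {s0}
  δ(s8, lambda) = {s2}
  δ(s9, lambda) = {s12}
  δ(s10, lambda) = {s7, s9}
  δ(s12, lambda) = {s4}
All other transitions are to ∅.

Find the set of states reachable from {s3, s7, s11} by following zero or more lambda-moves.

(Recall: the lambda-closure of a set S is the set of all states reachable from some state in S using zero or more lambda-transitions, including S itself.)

{s0, s2, s3, s4, s5, s7, s8, s9, s11, s12}

Start with {s3, s7, s11}.
From s3 via lambda: add s8.
From s7 via lambda: add s0.
From s0 via lambda: add s4, s5.
From s8 via lambda: add s2.
From s2 via lambda: add s9.
From s9 via lambda: add s12.
No new states can be added; the closed set is {s0, s2, s3, s4, s5, s7, s8, s9, s11, s12}.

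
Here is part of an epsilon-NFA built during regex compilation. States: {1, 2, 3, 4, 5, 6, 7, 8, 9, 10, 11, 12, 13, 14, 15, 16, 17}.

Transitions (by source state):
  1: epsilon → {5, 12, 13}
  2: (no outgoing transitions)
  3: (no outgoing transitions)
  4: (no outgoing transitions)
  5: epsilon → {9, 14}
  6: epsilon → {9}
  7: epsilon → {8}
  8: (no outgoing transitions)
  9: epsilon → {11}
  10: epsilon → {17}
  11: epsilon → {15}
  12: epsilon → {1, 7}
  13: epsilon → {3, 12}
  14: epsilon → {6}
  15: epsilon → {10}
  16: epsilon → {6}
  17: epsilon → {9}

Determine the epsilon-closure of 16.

Start with {16}.
From 16 via epsilon: add 6.
From 6 via epsilon: add 9.
From 9 via epsilon: add 11.
From 11 via epsilon: add 15.
From 15 via epsilon: add 10.
From 10 via epsilon: add 17.
No new states can be added; the closed set is {6, 9, 10, 11, 15, 16, 17}.

{6, 9, 10, 11, 15, 16, 17}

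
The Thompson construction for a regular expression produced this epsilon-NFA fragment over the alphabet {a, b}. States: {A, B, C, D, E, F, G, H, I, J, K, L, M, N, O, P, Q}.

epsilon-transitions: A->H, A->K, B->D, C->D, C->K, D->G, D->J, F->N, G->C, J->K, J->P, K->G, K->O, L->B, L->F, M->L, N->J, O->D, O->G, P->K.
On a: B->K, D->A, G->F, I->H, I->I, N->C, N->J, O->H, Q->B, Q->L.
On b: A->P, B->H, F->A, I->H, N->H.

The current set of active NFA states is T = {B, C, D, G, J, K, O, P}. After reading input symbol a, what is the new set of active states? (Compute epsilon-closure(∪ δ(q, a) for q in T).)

B on a → {K}.
D on a → {A}.
G on a → {F}.
O on a → {H}.
No a-transition from C, J, K, P.
Union after reading a: {A, F, H, K}.
Now take the epsilon-closure:
From F via epsilon: add N.
From K via epsilon: add G, O.
From G via epsilon: add C.
From N via epsilon: add J.
From O via epsilon: add D.
From J via epsilon: add P.
No new states can be added; the closed set is {A, C, D, F, G, H, J, K, N, O, P}.

{A, C, D, F, G, H, J, K, N, O, P}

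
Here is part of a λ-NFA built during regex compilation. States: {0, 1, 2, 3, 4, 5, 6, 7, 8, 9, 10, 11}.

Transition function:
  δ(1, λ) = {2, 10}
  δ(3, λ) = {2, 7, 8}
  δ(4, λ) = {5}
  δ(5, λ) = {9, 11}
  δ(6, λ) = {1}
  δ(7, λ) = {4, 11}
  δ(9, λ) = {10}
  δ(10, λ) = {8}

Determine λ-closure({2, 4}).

Start with {2, 4}.
From 4 via λ: add 5.
From 5 via λ: add 9, 11.
From 9 via λ: add 10.
From 10 via λ: add 8.
No new states can be added; the closed set is {2, 4, 5, 8, 9, 10, 11}.

{2, 4, 5, 8, 9, 10, 11}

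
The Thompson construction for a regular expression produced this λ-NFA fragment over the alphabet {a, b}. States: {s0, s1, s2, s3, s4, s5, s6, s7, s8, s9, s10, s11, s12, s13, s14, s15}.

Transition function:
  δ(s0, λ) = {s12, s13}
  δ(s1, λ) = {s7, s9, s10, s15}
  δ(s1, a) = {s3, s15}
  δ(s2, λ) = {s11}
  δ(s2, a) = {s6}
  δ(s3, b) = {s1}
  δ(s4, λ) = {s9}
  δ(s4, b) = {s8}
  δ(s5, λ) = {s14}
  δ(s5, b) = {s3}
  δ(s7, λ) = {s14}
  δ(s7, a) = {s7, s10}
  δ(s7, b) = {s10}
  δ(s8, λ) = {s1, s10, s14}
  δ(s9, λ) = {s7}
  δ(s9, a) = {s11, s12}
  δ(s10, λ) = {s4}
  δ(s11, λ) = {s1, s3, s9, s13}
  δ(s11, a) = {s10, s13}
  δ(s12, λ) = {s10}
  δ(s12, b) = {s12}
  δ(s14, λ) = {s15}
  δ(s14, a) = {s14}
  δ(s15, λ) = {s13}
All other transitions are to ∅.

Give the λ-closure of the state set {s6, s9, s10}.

Start with {s6, s9, s10}.
From s9 via λ: add s7.
From s10 via λ: add s4.
From s7 via λ: add s14.
From s14 via λ: add s15.
From s15 via λ: add s13.
No new states can be added; the closed set is {s4, s6, s7, s9, s10, s13, s14, s15}.

{s4, s6, s7, s9, s10, s13, s14, s15}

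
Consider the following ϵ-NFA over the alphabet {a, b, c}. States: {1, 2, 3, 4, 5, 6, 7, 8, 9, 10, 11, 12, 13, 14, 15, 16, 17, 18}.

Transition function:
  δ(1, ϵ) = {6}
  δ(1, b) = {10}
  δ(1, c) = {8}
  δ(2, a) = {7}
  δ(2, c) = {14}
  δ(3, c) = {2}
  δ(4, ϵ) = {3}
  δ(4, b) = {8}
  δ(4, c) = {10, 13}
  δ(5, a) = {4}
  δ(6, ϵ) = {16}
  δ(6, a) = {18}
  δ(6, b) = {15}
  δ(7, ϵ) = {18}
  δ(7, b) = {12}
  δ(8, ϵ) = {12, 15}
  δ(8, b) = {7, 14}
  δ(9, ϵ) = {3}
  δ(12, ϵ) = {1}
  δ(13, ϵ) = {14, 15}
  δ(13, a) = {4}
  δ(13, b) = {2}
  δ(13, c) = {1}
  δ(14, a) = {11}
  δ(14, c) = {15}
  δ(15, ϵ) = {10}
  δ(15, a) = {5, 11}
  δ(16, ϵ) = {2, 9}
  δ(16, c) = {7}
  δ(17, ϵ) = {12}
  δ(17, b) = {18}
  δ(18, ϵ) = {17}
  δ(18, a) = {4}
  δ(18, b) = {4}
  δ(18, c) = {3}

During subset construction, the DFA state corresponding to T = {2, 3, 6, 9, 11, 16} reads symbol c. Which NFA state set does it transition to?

{1, 2, 3, 6, 7, 9, 12, 14, 16, 17, 18}

2 on c → {14}.
3 on c → {2}.
16 on c → {7}.
No c-transition from 6, 9, 11.
Union after reading c: {2, 7, 14}.
Now take the ϵ-closure:
From 7 via ϵ: add 18.
From 18 via ϵ: add 17.
From 17 via ϵ: add 12.
From 12 via ϵ: add 1.
From 1 via ϵ: add 6.
From 6 via ϵ: add 16.
From 16 via ϵ: add 9.
From 9 via ϵ: add 3.
No new states can be added; the closed set is {1, 2, 3, 6, 7, 9, 12, 14, 16, 17, 18}.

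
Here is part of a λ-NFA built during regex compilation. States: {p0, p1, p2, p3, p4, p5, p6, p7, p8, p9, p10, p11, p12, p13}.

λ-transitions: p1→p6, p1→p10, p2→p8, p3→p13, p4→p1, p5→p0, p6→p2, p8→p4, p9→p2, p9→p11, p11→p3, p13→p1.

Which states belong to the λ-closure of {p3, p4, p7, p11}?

{p1, p2, p3, p4, p6, p7, p8, p10, p11, p13}

Start with {p3, p4, p7, p11}.
From p3 via λ: add p13.
From p4 via λ: add p1.
From p1 via λ: add p6, p10.
From p6 via λ: add p2.
From p2 via λ: add p8.
No new states can be added; the closed set is {p1, p2, p3, p4, p6, p7, p8, p10, p11, p13}.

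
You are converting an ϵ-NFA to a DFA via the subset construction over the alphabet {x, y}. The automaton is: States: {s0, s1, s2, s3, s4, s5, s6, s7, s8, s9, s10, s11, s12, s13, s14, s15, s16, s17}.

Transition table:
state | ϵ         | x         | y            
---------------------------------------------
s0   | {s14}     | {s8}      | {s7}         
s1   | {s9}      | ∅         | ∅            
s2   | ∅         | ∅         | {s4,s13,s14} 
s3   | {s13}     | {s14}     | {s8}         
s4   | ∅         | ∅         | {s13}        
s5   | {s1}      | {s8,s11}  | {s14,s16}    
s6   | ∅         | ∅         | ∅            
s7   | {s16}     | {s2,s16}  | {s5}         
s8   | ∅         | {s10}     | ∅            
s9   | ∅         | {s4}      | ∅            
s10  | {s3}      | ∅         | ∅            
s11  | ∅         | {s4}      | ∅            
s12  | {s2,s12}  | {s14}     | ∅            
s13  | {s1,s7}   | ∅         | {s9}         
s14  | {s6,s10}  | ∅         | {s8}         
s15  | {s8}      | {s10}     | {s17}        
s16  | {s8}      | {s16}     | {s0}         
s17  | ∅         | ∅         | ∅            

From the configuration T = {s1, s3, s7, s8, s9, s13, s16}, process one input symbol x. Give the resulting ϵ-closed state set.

{s1, s2, s3, s4, s6, s7, s8, s9, s10, s13, s14, s16}

s3 on x → {s14}.
s7 on x → {s2, s16}.
s8 on x → {s10}.
s9 on x → {s4}.
s16 on x → {s16}.
No x-transition from s1, s13.
Union after reading x: {s2, s4, s10, s14, s16}.
Now take the ϵ-closure:
From s10 via ϵ: add s3.
From s14 via ϵ: add s6.
From s16 via ϵ: add s8.
From s3 via ϵ: add s13.
From s13 via ϵ: add s1, s7.
From s1 via ϵ: add s9.
No new states can be added; the closed set is {s1, s2, s3, s4, s6, s7, s8, s9, s10, s13, s14, s16}.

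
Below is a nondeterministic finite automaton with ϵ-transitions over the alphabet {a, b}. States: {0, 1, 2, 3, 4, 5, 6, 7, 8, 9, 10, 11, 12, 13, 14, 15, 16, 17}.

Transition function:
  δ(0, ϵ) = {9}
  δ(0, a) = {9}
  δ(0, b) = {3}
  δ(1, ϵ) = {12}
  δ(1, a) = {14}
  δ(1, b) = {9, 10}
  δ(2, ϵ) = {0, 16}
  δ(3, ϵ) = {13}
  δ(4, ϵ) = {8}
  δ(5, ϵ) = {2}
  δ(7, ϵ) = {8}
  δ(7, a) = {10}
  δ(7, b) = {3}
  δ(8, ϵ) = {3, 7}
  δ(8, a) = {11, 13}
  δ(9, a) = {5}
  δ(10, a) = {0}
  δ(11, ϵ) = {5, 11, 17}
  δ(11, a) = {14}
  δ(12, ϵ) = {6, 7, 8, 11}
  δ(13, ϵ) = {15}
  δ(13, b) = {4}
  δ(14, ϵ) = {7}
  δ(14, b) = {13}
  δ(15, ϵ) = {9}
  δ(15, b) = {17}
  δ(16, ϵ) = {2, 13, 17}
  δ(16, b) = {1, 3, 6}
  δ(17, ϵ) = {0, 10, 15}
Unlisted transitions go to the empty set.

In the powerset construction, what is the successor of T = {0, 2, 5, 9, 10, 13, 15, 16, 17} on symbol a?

{0, 2, 5, 9, 10, 13, 15, 16, 17}

0 on a → {9}.
9 on a → {5}.
10 on a → {0}.
No a-transition from 2, 5, 13, 15, 16, 17.
Union after reading a: {0, 5, 9}.
Now take the ϵ-closure:
From 5 via ϵ: add 2.
From 2 via ϵ: add 16.
From 16 via ϵ: add 13, 17.
From 13 via ϵ: add 15.
From 17 via ϵ: add 10.
No new states can be added; the closed set is {0, 2, 5, 9, 10, 13, 15, 16, 17}.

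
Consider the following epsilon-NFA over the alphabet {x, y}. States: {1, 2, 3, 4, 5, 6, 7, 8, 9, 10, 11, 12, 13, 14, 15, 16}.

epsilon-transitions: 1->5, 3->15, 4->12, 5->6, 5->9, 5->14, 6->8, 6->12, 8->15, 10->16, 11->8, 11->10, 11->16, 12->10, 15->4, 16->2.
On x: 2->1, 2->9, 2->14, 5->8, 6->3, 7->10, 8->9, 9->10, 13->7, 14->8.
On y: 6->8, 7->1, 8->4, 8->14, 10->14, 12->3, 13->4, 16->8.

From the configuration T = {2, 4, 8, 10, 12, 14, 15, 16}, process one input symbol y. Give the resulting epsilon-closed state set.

8 on y → {4, 14}.
10 on y → {14}.
12 on y → {3}.
16 on y → {8}.
No y-transition from 2, 4, 14, 15.
Union after reading y: {3, 4, 8, 14}.
Now take the epsilon-closure:
From 3 via epsilon: add 15.
From 4 via epsilon: add 12.
From 12 via epsilon: add 10.
From 10 via epsilon: add 16.
From 16 via epsilon: add 2.
No new states can be added; the closed set is {2, 3, 4, 8, 10, 12, 14, 15, 16}.

{2, 3, 4, 8, 10, 12, 14, 15, 16}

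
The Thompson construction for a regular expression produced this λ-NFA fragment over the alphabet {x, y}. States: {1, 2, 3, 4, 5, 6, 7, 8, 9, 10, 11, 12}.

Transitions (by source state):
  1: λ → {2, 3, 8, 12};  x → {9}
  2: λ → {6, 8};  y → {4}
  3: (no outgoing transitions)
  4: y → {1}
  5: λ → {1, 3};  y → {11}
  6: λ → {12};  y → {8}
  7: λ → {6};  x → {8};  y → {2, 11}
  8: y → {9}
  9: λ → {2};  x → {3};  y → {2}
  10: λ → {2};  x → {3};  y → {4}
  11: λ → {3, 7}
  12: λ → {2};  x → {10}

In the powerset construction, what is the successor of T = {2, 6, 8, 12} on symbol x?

{2, 6, 8, 10, 12}

12 on x → {10}.
No x-transition from 2, 6, 8.
Union after reading x: {10}.
Now take the λ-closure:
From 10 via λ: add 2.
From 2 via λ: add 6, 8.
From 6 via λ: add 12.
No new states can be added; the closed set is {2, 6, 8, 10, 12}.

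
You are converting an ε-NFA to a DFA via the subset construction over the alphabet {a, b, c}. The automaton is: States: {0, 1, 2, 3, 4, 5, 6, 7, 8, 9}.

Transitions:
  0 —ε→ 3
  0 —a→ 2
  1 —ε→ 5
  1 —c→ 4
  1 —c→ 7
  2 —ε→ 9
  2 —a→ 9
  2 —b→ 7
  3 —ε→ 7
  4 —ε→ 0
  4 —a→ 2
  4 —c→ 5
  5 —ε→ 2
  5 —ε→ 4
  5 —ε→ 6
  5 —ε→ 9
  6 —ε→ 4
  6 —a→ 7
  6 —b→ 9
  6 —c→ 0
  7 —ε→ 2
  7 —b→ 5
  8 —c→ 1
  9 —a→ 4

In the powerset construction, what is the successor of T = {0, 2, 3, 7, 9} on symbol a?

{0, 2, 3, 4, 7, 9}

0 on a → {2}.
2 on a → {9}.
9 on a → {4}.
No a-transition from 3, 7.
Union after reading a: {2, 4, 9}.
Now take the ε-closure:
From 4 via ε: add 0.
From 0 via ε: add 3.
From 3 via ε: add 7.
No new states can be added; the closed set is {0, 2, 3, 4, 7, 9}.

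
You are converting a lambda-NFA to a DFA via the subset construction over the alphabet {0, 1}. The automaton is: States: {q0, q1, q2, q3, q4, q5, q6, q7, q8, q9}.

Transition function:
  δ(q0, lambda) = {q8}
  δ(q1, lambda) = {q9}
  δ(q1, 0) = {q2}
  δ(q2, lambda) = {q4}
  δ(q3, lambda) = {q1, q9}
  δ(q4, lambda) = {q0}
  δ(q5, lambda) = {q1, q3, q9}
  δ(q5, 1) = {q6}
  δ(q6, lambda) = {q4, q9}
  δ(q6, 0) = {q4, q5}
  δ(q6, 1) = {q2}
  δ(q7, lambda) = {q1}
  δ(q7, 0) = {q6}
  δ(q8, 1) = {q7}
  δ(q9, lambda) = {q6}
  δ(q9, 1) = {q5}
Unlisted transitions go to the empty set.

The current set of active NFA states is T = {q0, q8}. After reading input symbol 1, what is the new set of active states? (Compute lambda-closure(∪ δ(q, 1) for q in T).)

q8 on 1 → {q7}.
No 1-transition from q0.
Union after reading 1: {q7}.
Now take the lambda-closure:
From q7 via lambda: add q1.
From q1 via lambda: add q9.
From q9 via lambda: add q6.
From q6 via lambda: add q4.
From q4 via lambda: add q0.
From q0 via lambda: add q8.
No new states can be added; the closed set is {q0, q1, q4, q6, q7, q8, q9}.

{q0, q1, q4, q6, q7, q8, q9}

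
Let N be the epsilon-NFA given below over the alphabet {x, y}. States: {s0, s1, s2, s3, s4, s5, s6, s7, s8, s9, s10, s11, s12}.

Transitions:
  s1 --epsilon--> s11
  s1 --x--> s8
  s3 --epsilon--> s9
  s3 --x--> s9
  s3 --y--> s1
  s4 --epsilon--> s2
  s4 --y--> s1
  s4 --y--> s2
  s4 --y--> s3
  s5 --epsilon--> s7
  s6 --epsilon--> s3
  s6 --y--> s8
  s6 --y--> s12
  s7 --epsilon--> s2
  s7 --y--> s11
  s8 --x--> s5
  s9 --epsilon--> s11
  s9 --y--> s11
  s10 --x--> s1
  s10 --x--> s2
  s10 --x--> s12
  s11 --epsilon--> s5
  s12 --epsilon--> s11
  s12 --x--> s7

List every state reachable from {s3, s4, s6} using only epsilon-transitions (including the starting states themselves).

{s2, s3, s4, s5, s6, s7, s9, s11}

Start with {s3, s4, s6}.
From s3 via epsilon: add s9.
From s4 via epsilon: add s2.
From s9 via epsilon: add s11.
From s11 via epsilon: add s5.
From s5 via epsilon: add s7.
No new states can be added; the closed set is {s2, s3, s4, s5, s6, s7, s9, s11}.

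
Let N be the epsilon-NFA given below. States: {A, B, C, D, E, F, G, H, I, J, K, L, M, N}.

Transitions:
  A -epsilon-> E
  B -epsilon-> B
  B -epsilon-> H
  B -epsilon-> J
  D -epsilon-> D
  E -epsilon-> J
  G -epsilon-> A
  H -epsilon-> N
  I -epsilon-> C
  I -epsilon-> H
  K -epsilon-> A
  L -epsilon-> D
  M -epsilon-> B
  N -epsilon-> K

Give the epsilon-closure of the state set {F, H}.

{A, E, F, H, J, K, N}

Start with {F, H}.
From H via epsilon: add N.
From N via epsilon: add K.
From K via epsilon: add A.
From A via epsilon: add E.
From E via epsilon: add J.
No new states can be added; the closed set is {A, E, F, H, J, K, N}.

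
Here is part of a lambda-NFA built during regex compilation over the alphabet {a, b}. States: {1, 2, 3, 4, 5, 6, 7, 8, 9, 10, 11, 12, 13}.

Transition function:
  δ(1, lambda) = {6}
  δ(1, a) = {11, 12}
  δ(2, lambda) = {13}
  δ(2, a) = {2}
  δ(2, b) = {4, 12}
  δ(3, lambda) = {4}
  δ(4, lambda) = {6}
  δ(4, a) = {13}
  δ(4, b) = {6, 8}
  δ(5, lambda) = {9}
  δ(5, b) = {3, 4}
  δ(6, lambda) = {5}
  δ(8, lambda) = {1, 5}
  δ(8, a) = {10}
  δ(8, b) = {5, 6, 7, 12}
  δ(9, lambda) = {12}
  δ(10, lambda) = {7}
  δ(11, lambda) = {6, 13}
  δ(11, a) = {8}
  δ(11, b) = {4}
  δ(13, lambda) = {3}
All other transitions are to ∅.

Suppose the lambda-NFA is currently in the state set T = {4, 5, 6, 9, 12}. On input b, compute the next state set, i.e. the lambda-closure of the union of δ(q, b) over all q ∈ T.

4 on b → {6, 8}.
5 on b → {3, 4}.
No b-transition from 6, 9, 12.
Union after reading b: {3, 4, 6, 8}.
Now take the lambda-closure:
From 6 via lambda: add 5.
From 8 via lambda: add 1.
From 5 via lambda: add 9.
From 9 via lambda: add 12.
No new states can be added; the closed set is {1, 3, 4, 5, 6, 8, 9, 12}.

{1, 3, 4, 5, 6, 8, 9, 12}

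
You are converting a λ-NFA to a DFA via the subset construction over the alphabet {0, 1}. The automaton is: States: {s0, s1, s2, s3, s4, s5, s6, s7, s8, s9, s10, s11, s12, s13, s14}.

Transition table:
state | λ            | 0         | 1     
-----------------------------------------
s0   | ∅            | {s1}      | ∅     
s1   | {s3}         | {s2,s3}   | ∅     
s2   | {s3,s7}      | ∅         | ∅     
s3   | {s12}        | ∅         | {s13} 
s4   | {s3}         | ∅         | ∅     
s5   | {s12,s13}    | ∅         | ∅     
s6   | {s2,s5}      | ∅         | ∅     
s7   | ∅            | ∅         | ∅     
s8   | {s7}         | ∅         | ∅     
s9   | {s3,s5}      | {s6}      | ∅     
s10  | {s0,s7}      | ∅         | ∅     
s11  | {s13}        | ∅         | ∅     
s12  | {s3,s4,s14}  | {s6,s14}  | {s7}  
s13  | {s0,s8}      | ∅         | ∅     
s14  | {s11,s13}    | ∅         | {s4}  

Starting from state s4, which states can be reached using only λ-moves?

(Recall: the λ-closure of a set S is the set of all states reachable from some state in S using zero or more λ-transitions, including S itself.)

Start with {s4}.
From s4 via λ: add s3.
From s3 via λ: add s12.
From s12 via λ: add s14.
From s14 via λ: add s11, s13.
From s13 via λ: add s0, s8.
From s8 via λ: add s7.
No new states can be added; the closed set is {s0, s3, s4, s7, s8, s11, s12, s13, s14}.

{s0, s3, s4, s7, s8, s11, s12, s13, s14}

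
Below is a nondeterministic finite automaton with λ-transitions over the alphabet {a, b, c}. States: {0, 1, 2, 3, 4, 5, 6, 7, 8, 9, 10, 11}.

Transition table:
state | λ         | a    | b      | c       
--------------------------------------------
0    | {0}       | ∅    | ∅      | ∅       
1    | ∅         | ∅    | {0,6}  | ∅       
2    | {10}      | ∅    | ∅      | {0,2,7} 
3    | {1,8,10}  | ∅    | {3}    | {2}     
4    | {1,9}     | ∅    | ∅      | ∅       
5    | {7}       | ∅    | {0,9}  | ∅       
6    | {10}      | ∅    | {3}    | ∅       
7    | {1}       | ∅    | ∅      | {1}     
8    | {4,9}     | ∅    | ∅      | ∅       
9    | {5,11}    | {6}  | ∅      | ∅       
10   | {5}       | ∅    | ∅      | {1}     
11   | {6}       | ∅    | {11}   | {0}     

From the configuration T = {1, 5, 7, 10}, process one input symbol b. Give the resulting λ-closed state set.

1 on b → {0, 6}.
5 on b → {0, 9}.
No b-transition from 7, 10.
Union after reading b: {0, 6, 9}.
Now take the λ-closure:
From 6 via λ: add 10.
From 9 via λ: add 5, 11.
From 5 via λ: add 7.
From 7 via λ: add 1.
No new states can be added; the closed set is {0, 1, 5, 6, 7, 9, 10, 11}.

{0, 1, 5, 6, 7, 9, 10, 11}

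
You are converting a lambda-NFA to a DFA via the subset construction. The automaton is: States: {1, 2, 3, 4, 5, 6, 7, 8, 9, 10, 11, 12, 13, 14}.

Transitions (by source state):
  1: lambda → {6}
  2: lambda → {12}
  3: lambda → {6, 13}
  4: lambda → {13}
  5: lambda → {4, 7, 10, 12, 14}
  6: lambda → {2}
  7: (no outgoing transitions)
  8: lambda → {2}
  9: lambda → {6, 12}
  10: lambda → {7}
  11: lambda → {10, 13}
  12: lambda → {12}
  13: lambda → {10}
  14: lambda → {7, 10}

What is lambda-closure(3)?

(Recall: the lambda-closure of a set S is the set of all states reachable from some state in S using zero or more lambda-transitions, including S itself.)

{2, 3, 6, 7, 10, 12, 13}

Start with {3}.
From 3 via lambda: add 6, 13.
From 6 via lambda: add 2.
From 13 via lambda: add 10.
From 2 via lambda: add 12.
From 10 via lambda: add 7.
No new states can be added; the closed set is {2, 3, 6, 7, 10, 12, 13}.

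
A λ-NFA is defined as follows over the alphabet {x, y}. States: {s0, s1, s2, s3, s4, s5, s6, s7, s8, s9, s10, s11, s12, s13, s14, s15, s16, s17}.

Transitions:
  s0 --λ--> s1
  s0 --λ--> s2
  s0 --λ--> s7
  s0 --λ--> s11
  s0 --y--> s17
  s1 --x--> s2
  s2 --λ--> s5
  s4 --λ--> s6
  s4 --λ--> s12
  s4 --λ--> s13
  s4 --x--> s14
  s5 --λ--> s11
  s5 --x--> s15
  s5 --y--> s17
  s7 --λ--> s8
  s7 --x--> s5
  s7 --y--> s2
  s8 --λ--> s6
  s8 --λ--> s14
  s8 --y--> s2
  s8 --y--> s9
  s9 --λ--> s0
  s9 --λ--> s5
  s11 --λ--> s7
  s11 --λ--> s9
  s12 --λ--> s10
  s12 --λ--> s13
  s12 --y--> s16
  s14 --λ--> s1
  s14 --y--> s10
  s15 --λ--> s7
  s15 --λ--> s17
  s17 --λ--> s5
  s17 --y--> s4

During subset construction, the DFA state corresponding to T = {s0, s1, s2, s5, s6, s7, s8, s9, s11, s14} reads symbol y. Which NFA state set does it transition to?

{s0, s1, s2, s5, s6, s7, s8, s9, s10, s11, s14, s17}

s0 on y → {s17}.
s5 on y → {s17}.
s7 on y → {s2}.
s8 on y → {s2, s9}.
s14 on y → {s10}.
No y-transition from s1, s2, s6, s9, s11.
Union after reading y: {s2, s9, s10, s17}.
Now take the λ-closure:
From s2 via λ: add s5.
From s9 via λ: add s0.
From s0 via λ: add s1, s7, s11.
From s7 via λ: add s8.
From s8 via λ: add s6, s14.
No new states can be added; the closed set is {s0, s1, s2, s5, s6, s7, s8, s9, s10, s11, s14, s17}.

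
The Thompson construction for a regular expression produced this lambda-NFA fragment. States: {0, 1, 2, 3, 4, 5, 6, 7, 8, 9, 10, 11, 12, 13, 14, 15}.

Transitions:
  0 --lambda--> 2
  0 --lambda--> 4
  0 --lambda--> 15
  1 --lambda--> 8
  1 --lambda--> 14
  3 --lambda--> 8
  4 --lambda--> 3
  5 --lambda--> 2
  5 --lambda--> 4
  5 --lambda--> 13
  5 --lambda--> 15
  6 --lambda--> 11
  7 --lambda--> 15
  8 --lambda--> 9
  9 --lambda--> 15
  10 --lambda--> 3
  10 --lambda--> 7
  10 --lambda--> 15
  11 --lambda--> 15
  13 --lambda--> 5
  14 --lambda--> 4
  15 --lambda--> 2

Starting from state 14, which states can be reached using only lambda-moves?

{2, 3, 4, 8, 9, 14, 15}

Start with {14}.
From 14 via lambda: add 4.
From 4 via lambda: add 3.
From 3 via lambda: add 8.
From 8 via lambda: add 9.
From 9 via lambda: add 15.
From 15 via lambda: add 2.
No new states can be added; the closed set is {2, 3, 4, 8, 9, 14, 15}.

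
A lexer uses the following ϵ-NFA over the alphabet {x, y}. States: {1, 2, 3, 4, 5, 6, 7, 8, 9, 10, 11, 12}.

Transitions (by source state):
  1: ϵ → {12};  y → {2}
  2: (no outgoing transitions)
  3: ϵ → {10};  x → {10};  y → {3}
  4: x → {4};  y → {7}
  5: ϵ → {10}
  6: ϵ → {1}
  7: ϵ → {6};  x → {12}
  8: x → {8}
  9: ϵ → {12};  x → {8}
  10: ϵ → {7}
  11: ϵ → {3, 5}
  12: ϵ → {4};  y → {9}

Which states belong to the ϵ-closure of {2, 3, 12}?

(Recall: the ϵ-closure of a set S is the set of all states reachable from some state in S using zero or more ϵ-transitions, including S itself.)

{1, 2, 3, 4, 6, 7, 10, 12}

Start with {2, 3, 12}.
From 3 via ϵ: add 10.
From 12 via ϵ: add 4.
From 10 via ϵ: add 7.
From 7 via ϵ: add 6.
From 6 via ϵ: add 1.
No new states can be added; the closed set is {1, 2, 3, 4, 6, 7, 10, 12}.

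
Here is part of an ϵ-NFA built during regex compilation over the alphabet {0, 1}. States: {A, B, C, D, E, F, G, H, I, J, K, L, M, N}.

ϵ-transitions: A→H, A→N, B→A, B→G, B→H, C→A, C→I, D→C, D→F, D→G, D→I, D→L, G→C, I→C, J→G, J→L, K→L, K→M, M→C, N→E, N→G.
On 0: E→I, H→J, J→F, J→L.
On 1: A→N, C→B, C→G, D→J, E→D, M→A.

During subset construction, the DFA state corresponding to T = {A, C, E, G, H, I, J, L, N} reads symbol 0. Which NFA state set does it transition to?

{A, C, E, F, G, H, I, J, L, N}

E on 0 → {I}.
H on 0 → {J}.
J on 0 → {F, L}.
No 0-transition from A, C, G, I, L, N.
Union after reading 0: {F, I, J, L}.
Now take the ϵ-closure:
From I via ϵ: add C.
From J via ϵ: add G.
From C via ϵ: add A.
From A via ϵ: add H, N.
From N via ϵ: add E.
No new states can be added; the closed set is {A, C, E, F, G, H, I, J, L, N}.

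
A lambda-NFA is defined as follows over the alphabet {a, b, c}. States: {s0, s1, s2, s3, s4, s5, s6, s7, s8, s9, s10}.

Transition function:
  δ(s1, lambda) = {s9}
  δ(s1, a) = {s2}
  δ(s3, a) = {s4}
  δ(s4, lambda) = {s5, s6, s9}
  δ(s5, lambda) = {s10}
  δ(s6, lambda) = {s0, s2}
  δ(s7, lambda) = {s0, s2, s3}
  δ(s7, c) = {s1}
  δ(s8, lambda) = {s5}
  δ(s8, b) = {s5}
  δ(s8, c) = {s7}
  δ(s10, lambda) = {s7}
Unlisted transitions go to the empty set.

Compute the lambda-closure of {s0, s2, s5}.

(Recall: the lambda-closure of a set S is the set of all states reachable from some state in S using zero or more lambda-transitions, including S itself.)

Start with {s0, s2, s5}.
From s5 via lambda: add s10.
From s10 via lambda: add s7.
From s7 via lambda: add s3.
No new states can be added; the closed set is {s0, s2, s3, s5, s7, s10}.

{s0, s2, s3, s5, s7, s10}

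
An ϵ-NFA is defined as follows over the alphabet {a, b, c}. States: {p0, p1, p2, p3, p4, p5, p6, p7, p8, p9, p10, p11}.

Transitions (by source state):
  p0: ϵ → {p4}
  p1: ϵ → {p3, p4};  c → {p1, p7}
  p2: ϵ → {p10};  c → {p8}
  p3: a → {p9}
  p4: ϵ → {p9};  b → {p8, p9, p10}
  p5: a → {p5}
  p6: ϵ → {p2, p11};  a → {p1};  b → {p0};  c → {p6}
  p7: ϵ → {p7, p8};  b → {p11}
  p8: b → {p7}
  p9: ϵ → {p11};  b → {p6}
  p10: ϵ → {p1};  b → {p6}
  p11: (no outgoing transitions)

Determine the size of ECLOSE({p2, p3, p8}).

Start with {p2, p3, p8}.
From p2 via ϵ: add p10.
From p10 via ϵ: add p1.
From p1 via ϵ: add p4.
From p4 via ϵ: add p9.
From p9 via ϵ: add p11.
ϵ-closure = {p1, p2, p3, p4, p8, p9, p10, p11}, which has 8 states.

8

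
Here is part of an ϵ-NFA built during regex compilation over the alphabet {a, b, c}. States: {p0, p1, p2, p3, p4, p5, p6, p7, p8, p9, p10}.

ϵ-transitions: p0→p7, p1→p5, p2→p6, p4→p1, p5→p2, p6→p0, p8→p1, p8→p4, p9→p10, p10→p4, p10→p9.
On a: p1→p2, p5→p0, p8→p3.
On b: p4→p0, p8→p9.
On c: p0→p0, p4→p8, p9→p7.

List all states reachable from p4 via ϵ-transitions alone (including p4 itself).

{p0, p1, p2, p4, p5, p6, p7}

Start with {p4}.
From p4 via ϵ: add p1.
From p1 via ϵ: add p5.
From p5 via ϵ: add p2.
From p2 via ϵ: add p6.
From p6 via ϵ: add p0.
From p0 via ϵ: add p7.
No new states can be added; the closed set is {p0, p1, p2, p4, p5, p6, p7}.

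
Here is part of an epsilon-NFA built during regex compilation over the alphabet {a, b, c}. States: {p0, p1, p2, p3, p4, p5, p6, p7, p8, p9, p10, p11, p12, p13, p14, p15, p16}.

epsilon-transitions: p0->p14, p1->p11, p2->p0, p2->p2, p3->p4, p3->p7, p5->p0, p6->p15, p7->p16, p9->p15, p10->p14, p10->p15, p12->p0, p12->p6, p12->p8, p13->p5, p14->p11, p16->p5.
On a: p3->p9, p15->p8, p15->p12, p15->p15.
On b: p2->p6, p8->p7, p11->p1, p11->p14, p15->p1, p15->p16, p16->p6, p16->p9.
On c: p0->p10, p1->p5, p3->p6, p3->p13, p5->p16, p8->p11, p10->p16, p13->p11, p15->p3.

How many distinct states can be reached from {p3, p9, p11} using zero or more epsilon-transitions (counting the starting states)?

10

Start with {p3, p9, p11}.
From p3 via epsilon: add p4, p7.
From p9 via epsilon: add p15.
From p7 via epsilon: add p16.
From p16 via epsilon: add p5.
From p5 via epsilon: add p0.
From p0 via epsilon: add p14.
epsilon-closure = {p0, p3, p4, p5, p7, p9, p11, p14, p15, p16}, which has 10 states.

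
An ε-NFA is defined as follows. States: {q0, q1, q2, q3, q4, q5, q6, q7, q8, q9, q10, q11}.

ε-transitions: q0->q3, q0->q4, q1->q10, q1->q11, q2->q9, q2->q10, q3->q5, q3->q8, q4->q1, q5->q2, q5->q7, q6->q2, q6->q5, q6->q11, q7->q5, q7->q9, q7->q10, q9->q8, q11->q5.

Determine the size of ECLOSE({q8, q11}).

7

Start with {q8, q11}.
From q11 via ε: add q5.
From q5 via ε: add q2, q7.
From q2 via ε: add q9, q10.
ε-closure = {q2, q5, q7, q8, q9, q10, q11}, which has 7 states.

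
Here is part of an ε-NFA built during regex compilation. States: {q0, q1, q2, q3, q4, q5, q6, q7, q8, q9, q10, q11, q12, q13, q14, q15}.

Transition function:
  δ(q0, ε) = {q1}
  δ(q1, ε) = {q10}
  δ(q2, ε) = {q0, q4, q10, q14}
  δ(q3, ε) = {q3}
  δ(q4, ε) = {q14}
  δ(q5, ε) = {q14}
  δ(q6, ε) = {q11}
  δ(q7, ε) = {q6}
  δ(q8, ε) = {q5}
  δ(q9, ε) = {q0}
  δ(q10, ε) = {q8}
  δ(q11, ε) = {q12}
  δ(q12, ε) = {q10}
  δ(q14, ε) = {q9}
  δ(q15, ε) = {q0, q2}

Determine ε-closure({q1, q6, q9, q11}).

{q0, q1, q5, q6, q8, q9, q10, q11, q12, q14}

Start with {q1, q6, q9, q11}.
From q1 via ε: add q10.
From q9 via ε: add q0.
From q11 via ε: add q12.
From q10 via ε: add q8.
From q8 via ε: add q5.
From q5 via ε: add q14.
No new states can be added; the closed set is {q0, q1, q5, q6, q8, q9, q10, q11, q12, q14}.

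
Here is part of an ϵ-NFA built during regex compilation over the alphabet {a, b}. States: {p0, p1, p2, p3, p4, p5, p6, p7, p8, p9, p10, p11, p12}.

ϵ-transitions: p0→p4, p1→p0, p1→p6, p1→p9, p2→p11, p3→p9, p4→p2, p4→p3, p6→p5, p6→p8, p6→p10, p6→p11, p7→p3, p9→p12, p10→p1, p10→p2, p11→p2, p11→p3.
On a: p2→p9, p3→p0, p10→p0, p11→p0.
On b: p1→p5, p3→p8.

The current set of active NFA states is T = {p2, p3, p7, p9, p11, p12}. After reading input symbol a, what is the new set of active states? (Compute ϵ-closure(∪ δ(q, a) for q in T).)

p2 on a → {p9}.
p3 on a → {p0}.
p11 on a → {p0}.
No a-transition from p7, p9, p12.
Union after reading a: {p0, p9}.
Now take the ϵ-closure:
From p0 via ϵ: add p4.
From p9 via ϵ: add p12.
From p4 via ϵ: add p2, p3.
From p2 via ϵ: add p11.
No new states can be added; the closed set is {p0, p2, p3, p4, p9, p11, p12}.

{p0, p2, p3, p4, p9, p11, p12}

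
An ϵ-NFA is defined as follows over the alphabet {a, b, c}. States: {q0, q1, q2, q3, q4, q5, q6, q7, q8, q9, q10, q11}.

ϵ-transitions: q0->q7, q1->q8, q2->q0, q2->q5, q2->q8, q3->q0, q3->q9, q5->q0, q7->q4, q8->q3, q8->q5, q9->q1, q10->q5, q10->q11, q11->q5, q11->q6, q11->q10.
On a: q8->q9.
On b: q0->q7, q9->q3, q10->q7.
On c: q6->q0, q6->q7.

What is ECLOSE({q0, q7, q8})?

{q0, q1, q3, q4, q5, q7, q8, q9}

Start with {q0, q7, q8}.
From q7 via ϵ: add q4.
From q8 via ϵ: add q3, q5.
From q3 via ϵ: add q9.
From q9 via ϵ: add q1.
No new states can be added; the closed set is {q0, q1, q3, q4, q5, q7, q8, q9}.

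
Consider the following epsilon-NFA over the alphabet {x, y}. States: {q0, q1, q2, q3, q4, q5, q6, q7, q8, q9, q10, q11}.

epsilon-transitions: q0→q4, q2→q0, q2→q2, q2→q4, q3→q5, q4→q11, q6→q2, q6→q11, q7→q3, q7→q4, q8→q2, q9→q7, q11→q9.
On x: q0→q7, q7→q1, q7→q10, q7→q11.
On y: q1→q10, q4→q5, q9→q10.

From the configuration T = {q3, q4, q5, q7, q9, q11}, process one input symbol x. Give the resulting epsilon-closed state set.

{q1, q3, q4, q5, q7, q9, q10, q11}

q7 on x → {q1, q10, q11}.
No x-transition from q3, q4, q5, q9, q11.
Union after reading x: {q1, q10, q11}.
Now take the epsilon-closure:
From q11 via epsilon: add q9.
From q9 via epsilon: add q7.
From q7 via epsilon: add q3, q4.
From q3 via epsilon: add q5.
No new states can be added; the closed set is {q1, q3, q4, q5, q7, q9, q10, q11}.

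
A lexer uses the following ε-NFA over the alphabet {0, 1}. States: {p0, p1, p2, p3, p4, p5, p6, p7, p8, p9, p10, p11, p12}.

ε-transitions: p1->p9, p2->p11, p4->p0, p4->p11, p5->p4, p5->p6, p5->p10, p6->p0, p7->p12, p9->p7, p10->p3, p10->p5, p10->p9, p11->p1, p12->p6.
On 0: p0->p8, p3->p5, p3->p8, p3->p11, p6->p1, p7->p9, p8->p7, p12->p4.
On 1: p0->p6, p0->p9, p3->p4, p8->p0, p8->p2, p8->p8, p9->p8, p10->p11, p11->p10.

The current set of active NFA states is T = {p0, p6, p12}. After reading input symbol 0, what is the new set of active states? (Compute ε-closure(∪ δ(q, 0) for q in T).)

p0 on 0 → {p8}.
p6 on 0 → {p1}.
p12 on 0 → {p4}.
Union after reading 0: {p1, p4, p8}.
Now take the ε-closure:
From p1 via ε: add p9.
From p4 via ε: add p0, p11.
From p9 via ε: add p7.
From p7 via ε: add p12.
From p12 via ε: add p6.
No new states can be added; the closed set is {p0, p1, p4, p6, p7, p8, p9, p11, p12}.

{p0, p1, p4, p6, p7, p8, p9, p11, p12}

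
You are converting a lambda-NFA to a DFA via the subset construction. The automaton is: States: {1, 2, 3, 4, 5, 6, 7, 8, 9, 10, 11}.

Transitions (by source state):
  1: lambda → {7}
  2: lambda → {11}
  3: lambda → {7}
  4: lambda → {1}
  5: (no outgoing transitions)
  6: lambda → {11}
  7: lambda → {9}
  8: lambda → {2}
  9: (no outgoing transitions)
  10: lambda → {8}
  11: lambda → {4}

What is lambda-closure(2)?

{1, 2, 4, 7, 9, 11}

Start with {2}.
From 2 via lambda: add 11.
From 11 via lambda: add 4.
From 4 via lambda: add 1.
From 1 via lambda: add 7.
From 7 via lambda: add 9.
No new states can be added; the closed set is {1, 2, 4, 7, 9, 11}.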